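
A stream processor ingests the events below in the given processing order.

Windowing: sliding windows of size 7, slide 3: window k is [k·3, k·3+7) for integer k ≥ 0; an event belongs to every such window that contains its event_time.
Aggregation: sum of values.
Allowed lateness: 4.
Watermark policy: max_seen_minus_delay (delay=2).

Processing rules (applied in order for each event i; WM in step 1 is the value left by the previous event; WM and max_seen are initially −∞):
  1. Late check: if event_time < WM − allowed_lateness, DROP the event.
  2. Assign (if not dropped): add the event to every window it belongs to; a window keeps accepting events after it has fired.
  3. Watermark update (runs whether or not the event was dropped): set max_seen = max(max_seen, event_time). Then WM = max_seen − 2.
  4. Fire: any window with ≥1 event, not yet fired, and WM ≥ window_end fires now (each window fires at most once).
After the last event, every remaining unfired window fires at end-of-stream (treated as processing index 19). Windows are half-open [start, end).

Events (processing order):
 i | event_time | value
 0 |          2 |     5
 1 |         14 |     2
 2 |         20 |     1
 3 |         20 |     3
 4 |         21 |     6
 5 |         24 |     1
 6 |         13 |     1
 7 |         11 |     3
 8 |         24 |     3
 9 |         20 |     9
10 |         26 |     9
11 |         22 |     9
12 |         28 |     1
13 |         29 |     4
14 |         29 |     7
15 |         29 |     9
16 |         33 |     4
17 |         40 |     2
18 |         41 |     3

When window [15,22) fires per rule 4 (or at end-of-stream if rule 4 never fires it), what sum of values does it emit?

i=0 t=2 v=5: → [0,7); WM=0
i=1 t=14 v=2: → [12,19),[9,16); WM=12; [0,7) fires=5
i=2 t=20 v=1: → [18,25),[15,22); WM=18; [9,16) fires=2
i=3 t=20 v=3: → [18,25),[15,22); WM=18
i=4 t=21 v=6: → [21,28),[18,25),[15,22); WM=19; [12,19) fires=2
i=5 t=24 v=1: → [24,31),[21,28),[18,25); WM=22; [15,22) fires=10
i=6 t=13 v=1: DROP (t<22-4); WM=22
i=7 t=11 v=3: DROP (t<22-4); WM=22
i=8 t=24 v=3: → [24,31),[21,28),[18,25); WM=22
i=9 t=20 v=9: → [18,25),[15,22); WM=22
i=10 t=26 v=9: → [24,31),[21,28); WM=24
i=11 t=22 v=9: → [21,28),[18,25); WM=24
i=12 t=28 v=1: → [27,34),[24,31); WM=26; [18,25) fires=32
i=13 t=29 v=4: → [27,34),[24,31); WM=27
i=14 t=29 v=7: → [27,34),[24,31); WM=27
i=15 t=29 v=9: → [27,34),[24,31); WM=27
i=16 t=33 v=4: → [33,40),[30,37),[27,34); WM=31; [21,28) fires=28 [24,31) fires=34
i=17 t=40 v=2: → [39,46),[36,43); WM=38; [27,34) fires=25 [30,37) fires=4
i=18 t=41 v=3: → [39,46),[36,43); WM=39

10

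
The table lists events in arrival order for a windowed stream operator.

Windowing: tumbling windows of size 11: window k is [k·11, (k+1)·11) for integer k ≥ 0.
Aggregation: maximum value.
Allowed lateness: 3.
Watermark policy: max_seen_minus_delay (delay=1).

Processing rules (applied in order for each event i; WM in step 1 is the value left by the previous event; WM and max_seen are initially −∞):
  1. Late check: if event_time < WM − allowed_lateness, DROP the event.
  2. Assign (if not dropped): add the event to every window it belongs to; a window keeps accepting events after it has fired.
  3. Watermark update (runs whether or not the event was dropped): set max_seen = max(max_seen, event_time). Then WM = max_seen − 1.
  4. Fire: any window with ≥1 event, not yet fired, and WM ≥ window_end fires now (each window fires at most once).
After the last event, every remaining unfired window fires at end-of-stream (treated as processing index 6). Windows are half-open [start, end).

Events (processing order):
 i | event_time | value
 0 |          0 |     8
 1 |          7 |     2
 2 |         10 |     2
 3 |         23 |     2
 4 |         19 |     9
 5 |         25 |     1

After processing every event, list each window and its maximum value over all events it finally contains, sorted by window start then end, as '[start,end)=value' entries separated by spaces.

[0,11)=8 [11,22)=9 [22,33)=2

i=0 t=0 v=8: → [0,11); WM=-1
i=1 t=7 v=2: → [0,11); WM=6
i=2 t=10 v=2: → [0,11); WM=9
i=3 t=23 v=2: → [22,33); WM=22; [0,11) fires=8
i=4 t=19 v=9: → [11,22); WM=22; [11,22) fires=9
i=5 t=25 v=1: → [22,33); WM=24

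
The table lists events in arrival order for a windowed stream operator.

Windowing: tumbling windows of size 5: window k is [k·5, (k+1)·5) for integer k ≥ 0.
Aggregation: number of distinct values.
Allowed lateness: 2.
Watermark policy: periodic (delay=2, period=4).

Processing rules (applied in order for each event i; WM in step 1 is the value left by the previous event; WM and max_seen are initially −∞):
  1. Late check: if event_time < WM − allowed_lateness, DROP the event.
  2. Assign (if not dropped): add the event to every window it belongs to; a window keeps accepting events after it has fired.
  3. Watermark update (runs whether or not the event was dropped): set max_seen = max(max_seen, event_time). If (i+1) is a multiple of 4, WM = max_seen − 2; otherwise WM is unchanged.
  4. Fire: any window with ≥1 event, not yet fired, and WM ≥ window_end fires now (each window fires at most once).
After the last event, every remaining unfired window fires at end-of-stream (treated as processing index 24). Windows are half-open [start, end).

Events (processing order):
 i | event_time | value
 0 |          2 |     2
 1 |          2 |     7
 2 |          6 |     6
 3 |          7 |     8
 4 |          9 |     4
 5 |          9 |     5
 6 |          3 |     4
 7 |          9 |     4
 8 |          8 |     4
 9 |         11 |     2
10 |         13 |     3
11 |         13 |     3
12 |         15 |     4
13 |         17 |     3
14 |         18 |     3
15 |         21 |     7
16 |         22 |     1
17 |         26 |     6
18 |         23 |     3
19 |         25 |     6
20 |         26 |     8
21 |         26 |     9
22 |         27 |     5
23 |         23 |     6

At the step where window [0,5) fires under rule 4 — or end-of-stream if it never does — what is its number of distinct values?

2

i=0 t=2 v=2: → [0,5); WM=−∞
i=1 t=2 v=7: → [0,5); WM=−∞
i=2 t=6 v=6: → [5,10); WM=−∞
i=3 t=7 v=8: → [5,10); WM=5; [0,5) fires=2
i=4 t=9 v=4: → [5,10); WM=5
i=5 t=9 v=5: → [5,10); WM=5
i=6 t=3 v=4: → [0,5); WM=5
i=7 t=9 v=4: → [5,10); WM=7
i=8 t=8 v=4: → [5,10); WM=7
i=9 t=11 v=2: → [10,15); WM=7
i=10 t=13 v=3: → [10,15); WM=7
i=11 t=13 v=3: → [10,15); WM=11; [5,10) fires=4
i=12 t=15 v=4: → [15,20); WM=11
i=13 t=17 v=3: → [15,20); WM=11
i=14 t=18 v=3: → [15,20); WM=11
i=15 t=21 v=7: → [20,25); WM=19; [10,15) fires=2
i=16 t=22 v=1: → [20,25); WM=19
i=17 t=26 v=6: → [25,30); WM=19
i=18 t=23 v=3: → [20,25); WM=19
i=19 t=25 v=6: → [25,30); WM=24; [15,20) fires=2
i=20 t=26 v=8: → [25,30); WM=24
i=21 t=26 v=9: → [25,30); WM=24
i=22 t=27 v=5: → [25,30); WM=24
i=23 t=23 v=6: → [20,25); WM=25; [20,25) fires=4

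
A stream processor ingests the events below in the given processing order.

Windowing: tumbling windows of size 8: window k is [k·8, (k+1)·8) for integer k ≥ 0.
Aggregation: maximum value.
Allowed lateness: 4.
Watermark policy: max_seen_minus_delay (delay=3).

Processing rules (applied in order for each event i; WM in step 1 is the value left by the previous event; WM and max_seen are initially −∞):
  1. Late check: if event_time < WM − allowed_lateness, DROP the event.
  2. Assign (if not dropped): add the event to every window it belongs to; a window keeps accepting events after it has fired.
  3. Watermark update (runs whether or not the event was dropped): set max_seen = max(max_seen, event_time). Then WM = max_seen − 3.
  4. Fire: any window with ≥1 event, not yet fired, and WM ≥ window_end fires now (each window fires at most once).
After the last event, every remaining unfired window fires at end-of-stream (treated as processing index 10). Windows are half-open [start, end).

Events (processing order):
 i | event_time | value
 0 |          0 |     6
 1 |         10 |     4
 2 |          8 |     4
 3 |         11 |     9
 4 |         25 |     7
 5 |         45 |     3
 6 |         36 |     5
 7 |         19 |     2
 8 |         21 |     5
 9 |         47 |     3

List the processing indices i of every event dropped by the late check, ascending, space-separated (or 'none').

6 7 8

i=0 t=0 v=6: → [0,8); WM=-3
i=1 t=10 v=4: → [8,16); WM=7
i=2 t=8 v=4: → [8,16); WM=7
i=3 t=11 v=9: → [8,16); WM=8; [0,8) fires=6
i=4 t=25 v=7: → [24,32); WM=22; [8,16) fires=9
i=5 t=45 v=3: → [40,48); WM=42; [24,32) fires=7
i=6 t=36 v=5: DROP (t<42-4); WM=42
i=7 t=19 v=2: DROP (t<42-4); WM=42
i=8 t=21 v=5: DROP (t<42-4); WM=42
i=9 t=47 v=3: → [40,48); WM=44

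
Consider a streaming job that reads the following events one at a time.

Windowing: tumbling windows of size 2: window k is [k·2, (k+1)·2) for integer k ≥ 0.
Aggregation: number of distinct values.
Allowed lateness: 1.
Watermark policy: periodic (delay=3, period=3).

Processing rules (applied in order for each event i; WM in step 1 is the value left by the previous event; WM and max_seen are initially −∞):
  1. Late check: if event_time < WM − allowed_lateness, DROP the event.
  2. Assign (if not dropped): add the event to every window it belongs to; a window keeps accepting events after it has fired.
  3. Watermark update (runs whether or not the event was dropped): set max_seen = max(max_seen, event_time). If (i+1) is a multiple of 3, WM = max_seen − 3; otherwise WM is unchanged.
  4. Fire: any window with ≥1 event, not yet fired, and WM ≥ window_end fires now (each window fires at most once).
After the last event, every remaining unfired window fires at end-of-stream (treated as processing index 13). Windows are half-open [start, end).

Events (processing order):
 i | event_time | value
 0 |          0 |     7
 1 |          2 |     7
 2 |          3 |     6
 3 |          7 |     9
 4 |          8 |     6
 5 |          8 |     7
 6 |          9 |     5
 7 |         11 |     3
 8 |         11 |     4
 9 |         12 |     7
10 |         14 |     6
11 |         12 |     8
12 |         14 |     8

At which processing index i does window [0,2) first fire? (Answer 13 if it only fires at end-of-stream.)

i=0 t=0 v=7: → [0,2); WM=−∞
i=1 t=2 v=7: → [2,4); WM=−∞
i=2 t=3 v=6: → [2,4); WM=0
i=3 t=7 v=9: → [6,8); WM=0
i=4 t=8 v=6: → [8,10); WM=0
i=5 t=8 v=7: → [8,10); WM=5; [0,2) fires=1 [2,4) fires=2
i=6 t=9 v=5: → [8,10); WM=5
i=7 t=11 v=3: → [10,12); WM=5
i=8 t=11 v=4: → [10,12); WM=8; [6,8) fires=1
i=9 t=12 v=7: → [12,14); WM=8
i=10 t=14 v=6: → [14,16); WM=8
i=11 t=12 v=8: → [12,14); WM=11; [8,10) fires=3
i=12 t=14 v=8: → [14,16); WM=11

5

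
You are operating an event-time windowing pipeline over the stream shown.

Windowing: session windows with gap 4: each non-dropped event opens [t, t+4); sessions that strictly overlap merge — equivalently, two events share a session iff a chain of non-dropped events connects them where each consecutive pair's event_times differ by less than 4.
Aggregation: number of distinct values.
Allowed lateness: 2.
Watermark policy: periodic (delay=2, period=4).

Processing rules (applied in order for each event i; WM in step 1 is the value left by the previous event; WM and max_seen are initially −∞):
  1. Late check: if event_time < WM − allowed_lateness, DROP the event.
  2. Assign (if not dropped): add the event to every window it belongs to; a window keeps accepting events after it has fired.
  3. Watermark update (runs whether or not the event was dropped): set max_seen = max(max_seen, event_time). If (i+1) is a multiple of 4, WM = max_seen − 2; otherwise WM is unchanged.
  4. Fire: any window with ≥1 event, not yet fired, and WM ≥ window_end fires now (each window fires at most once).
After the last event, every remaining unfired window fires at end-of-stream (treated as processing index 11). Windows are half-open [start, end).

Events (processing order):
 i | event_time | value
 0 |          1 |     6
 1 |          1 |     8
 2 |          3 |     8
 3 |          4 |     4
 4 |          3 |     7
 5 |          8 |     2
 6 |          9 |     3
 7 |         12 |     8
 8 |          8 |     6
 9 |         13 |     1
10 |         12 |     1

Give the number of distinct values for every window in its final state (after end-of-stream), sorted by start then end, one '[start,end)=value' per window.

i=0 t=1 v=6: → [1,5); WM=−∞
i=1 t=1 v=8: → [1,5); WM=−∞
i=2 t=3 v=8: → [1,7); WM=−∞
i=3 t=4 v=4: → [1,8); WM=2
i=4 t=3 v=7: → [1,8); WM=2
i=5 t=8 v=2: → [8,12); WM=2
i=6 t=9 v=3: → [8,13); WM=2
i=7 t=12 v=8: → [8,16); WM=10
i=8 t=8 v=6: → [8,16); WM=10
i=9 t=13 v=1: → [8,17); WM=10
i=10 t=12 v=1: → [8,17); WM=10

[1,8)=4 [8,17)=5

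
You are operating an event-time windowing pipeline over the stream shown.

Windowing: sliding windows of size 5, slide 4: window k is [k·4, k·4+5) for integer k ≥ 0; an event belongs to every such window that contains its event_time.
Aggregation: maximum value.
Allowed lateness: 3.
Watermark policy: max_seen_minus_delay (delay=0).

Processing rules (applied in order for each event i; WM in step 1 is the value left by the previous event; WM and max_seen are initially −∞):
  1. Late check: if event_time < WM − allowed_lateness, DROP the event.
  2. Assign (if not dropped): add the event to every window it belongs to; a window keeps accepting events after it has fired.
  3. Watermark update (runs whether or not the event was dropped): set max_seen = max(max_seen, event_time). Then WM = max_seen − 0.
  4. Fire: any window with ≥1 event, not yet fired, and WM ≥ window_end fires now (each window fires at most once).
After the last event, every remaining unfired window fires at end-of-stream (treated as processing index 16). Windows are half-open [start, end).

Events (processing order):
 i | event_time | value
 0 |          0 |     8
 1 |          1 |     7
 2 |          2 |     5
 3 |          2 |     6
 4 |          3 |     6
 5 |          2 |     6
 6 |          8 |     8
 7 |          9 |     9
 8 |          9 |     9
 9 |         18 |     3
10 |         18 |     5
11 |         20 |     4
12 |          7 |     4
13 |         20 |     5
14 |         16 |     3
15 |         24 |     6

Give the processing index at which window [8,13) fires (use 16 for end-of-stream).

9

i=0 t=0 v=8: → [0,5); WM=0
i=1 t=1 v=7: → [0,5); WM=1
i=2 t=2 v=5: → [0,5); WM=2
i=3 t=2 v=6: → [0,5); WM=2
i=4 t=3 v=6: → [0,5); WM=3
i=5 t=2 v=6: → [0,5); WM=3
i=6 t=8 v=8: → [8,13),[4,9); WM=8; [0,5) fires=8
i=7 t=9 v=9: → [8,13); WM=9; [4,9) fires=8
i=8 t=9 v=9: → [8,13); WM=9
i=9 t=18 v=3: → [16,21); WM=18; [8,13) fires=9
i=10 t=18 v=5: → [16,21); WM=18
i=11 t=20 v=4: → [20,25),[16,21); WM=20
i=12 t=7 v=4: DROP (t<20-3); WM=20
i=13 t=20 v=5: → [20,25),[16,21); WM=20
i=14 t=16 v=3: DROP (t<20-3); WM=20
i=15 t=24 v=6: → [24,29),[20,25); WM=24; [16,21) fires=5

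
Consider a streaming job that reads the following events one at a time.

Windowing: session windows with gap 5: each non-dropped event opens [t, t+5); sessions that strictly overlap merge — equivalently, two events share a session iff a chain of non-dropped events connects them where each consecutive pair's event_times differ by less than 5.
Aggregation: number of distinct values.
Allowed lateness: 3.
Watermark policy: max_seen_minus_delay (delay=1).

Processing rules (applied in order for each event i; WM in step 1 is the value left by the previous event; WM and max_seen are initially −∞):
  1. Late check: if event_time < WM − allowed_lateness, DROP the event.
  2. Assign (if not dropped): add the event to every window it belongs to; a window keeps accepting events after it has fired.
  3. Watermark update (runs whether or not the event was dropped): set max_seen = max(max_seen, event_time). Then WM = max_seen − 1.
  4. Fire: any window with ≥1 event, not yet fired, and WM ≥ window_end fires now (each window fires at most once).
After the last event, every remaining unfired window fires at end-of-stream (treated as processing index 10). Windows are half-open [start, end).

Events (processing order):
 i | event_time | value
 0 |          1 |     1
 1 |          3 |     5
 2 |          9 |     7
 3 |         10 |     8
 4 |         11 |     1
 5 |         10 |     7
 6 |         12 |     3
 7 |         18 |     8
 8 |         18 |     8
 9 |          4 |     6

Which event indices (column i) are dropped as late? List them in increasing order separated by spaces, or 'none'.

9

i=0 t=1 v=1: → [1,6); WM=0
i=1 t=3 v=5: → [1,8); WM=2
i=2 t=9 v=7: → [9,14); WM=8
i=3 t=10 v=8: → [9,15); WM=9
i=4 t=11 v=1: → [9,16); WM=10
i=5 t=10 v=7: → [9,16); WM=10
i=6 t=12 v=3: → [9,17); WM=11
i=7 t=18 v=8: → [18,23); WM=17
i=8 t=18 v=8: → [18,23); WM=17
i=9 t=4 v=6: DROP (t<17-3); WM=17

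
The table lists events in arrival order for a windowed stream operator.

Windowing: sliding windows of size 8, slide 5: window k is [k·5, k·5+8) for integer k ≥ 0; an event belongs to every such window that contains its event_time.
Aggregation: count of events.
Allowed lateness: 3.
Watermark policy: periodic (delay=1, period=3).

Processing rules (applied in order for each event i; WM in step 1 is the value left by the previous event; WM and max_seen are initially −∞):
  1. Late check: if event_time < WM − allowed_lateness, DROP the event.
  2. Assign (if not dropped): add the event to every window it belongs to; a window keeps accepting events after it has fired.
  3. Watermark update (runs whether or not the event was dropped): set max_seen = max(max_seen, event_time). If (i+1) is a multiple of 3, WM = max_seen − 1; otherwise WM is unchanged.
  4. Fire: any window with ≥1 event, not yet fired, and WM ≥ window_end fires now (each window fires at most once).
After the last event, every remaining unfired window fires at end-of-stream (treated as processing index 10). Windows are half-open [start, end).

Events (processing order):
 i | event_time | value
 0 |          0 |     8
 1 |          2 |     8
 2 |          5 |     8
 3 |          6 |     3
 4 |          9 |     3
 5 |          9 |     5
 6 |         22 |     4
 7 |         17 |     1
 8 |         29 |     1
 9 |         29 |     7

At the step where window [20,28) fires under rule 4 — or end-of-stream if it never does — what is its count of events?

i=0 t=0 v=8: → [0,8); WM=−∞
i=1 t=2 v=8: → [0,8); WM=−∞
i=2 t=5 v=8: → [5,13),[0,8); WM=4
i=3 t=6 v=3: → [5,13),[0,8); WM=4
i=4 t=9 v=3: → [5,13); WM=4
i=5 t=9 v=5: → [5,13); WM=8; [0,8) fires=4
i=6 t=22 v=4: → [20,28),[15,23); WM=8
i=7 t=17 v=1: → [15,23),[10,18); WM=8
i=8 t=29 v=1: → [25,33); WM=28; [5,13) fires=4 [10,18) fires=1 [15,23) fires=2 [20,28) fires=1
i=9 t=29 v=7: → [25,33); WM=28

1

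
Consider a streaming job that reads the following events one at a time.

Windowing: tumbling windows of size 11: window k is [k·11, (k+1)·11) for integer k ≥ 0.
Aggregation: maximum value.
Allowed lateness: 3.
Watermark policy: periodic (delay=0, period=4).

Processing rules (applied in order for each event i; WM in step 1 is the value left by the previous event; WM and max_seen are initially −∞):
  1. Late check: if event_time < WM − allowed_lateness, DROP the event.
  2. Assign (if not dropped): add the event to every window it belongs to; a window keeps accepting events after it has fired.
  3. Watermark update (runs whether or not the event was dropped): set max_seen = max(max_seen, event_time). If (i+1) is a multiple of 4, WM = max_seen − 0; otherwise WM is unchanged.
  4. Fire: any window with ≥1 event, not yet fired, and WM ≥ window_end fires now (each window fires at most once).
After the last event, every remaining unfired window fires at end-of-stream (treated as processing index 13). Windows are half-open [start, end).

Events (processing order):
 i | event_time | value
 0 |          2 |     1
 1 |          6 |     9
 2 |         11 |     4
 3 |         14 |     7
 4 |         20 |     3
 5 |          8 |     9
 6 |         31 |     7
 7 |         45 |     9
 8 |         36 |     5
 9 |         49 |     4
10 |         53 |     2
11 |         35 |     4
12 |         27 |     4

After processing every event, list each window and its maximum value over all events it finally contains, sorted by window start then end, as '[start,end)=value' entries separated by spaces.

[0,11)=9 [11,22)=7 [22,33)=7 [44,55)=9

i=0 t=2 v=1: → [0,11); WM=−∞
i=1 t=6 v=9: → [0,11); WM=−∞
i=2 t=11 v=4: → [11,22); WM=−∞
i=3 t=14 v=7: → [11,22); WM=14; [0,11) fires=9
i=4 t=20 v=3: → [11,22); WM=14
i=5 t=8 v=9: DROP (t<14-3); WM=14
i=6 t=31 v=7: → [22,33); WM=14
i=7 t=45 v=9: → [44,55); WM=45; [11,22) fires=7 [22,33) fires=7
i=8 t=36 v=5: DROP (t<45-3); WM=45
i=9 t=49 v=4: → [44,55); WM=45
i=10 t=53 v=2: → [44,55); WM=45
i=11 t=35 v=4: DROP (t<45-3); WM=53
i=12 t=27 v=4: DROP (t<53-3); WM=53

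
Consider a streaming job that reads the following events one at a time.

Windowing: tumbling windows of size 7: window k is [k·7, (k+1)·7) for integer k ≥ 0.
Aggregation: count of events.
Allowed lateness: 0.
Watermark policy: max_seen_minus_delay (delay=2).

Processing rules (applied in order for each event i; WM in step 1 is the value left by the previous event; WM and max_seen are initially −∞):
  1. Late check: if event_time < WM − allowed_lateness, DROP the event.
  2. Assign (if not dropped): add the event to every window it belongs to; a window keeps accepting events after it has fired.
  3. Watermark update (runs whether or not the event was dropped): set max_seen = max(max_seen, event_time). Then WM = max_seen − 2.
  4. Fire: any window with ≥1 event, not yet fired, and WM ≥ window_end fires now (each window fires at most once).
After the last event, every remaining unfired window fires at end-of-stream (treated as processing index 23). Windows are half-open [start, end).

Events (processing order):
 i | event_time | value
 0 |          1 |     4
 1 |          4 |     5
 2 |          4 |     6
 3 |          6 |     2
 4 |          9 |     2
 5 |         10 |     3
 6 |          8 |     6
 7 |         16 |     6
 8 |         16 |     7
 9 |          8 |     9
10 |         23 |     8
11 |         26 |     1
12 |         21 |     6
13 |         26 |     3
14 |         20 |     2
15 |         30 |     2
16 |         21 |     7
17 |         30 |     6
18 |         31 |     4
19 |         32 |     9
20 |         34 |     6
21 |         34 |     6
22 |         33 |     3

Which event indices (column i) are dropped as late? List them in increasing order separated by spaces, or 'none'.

i=0 t=1 v=4: → [0,7); WM=-1
i=1 t=4 v=5: → [0,7); WM=2
i=2 t=4 v=6: → [0,7); WM=2
i=3 t=6 v=2: → [0,7); WM=4
i=4 t=9 v=2: → [7,14); WM=7; [0,7) fires=4
i=5 t=10 v=3: → [7,14); WM=8
i=6 t=8 v=6: → [7,14); WM=8
i=7 t=16 v=6: → [14,21); WM=14; [7,14) fires=3
i=8 t=16 v=7: → [14,21); WM=14
i=9 t=8 v=9: DROP (t<14-0); WM=14
i=10 t=23 v=8: → [21,28); WM=21; [14,21) fires=2
i=11 t=26 v=1: → [21,28); WM=24
i=12 t=21 v=6: DROP (t<24-0); WM=24
i=13 t=26 v=3: → [21,28); WM=24
i=14 t=20 v=2: DROP (t<24-0); WM=24
i=15 t=30 v=2: → [28,35); WM=28; [21,28) fires=3
i=16 t=21 v=7: DROP (t<28-0); WM=28
i=17 t=30 v=6: → [28,35); WM=28
i=18 t=31 v=4: → [28,35); WM=29
i=19 t=32 v=9: → [28,35); WM=30
i=20 t=34 v=6: → [28,35); WM=32
i=21 t=34 v=6: → [28,35); WM=32
i=22 t=33 v=3: → [28,35); WM=32

9 12 14 16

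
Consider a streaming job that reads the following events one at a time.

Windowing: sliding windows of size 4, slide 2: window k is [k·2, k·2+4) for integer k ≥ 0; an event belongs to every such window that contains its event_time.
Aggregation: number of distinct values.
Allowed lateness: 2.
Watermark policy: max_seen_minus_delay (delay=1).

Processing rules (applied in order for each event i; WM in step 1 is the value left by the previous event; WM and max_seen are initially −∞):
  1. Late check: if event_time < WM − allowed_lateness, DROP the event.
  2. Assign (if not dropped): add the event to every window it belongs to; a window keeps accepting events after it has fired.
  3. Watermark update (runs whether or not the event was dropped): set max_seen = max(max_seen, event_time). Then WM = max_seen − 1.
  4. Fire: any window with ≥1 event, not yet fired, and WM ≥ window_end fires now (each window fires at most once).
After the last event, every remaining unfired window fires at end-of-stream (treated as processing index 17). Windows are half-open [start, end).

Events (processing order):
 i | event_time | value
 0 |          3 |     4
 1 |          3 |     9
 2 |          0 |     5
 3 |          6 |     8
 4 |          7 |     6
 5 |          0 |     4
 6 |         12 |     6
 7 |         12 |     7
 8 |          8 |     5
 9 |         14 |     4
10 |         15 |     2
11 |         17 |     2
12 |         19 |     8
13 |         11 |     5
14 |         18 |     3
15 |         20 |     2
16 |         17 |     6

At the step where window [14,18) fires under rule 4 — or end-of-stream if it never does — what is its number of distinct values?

2

i=0 t=3 v=4: → [2,6),[0,4); WM=2
i=1 t=3 v=9: → [2,6),[0,4); WM=2
i=2 t=0 v=5: → [0,4); WM=2
i=3 t=6 v=8: → [6,10),[4,8); WM=5; [0,4) fires=3
i=4 t=7 v=6: → [6,10),[4,8); WM=6; [2,6) fires=2
i=5 t=0 v=4: DROP (t<6-2); WM=6
i=6 t=12 v=6: → [12,16),[10,14); WM=11; [4,8) fires=2 [6,10) fires=2
i=7 t=12 v=7: → [12,16),[10,14); WM=11
i=8 t=8 v=5: DROP (t<11-2); WM=11
i=9 t=14 v=4: → [14,18),[12,16); WM=13
i=10 t=15 v=2: → [14,18),[12,16); WM=14; [10,14) fires=2
i=11 t=17 v=2: → [16,20),[14,18); WM=16; [12,16) fires=4
i=12 t=19 v=8: → [18,22),[16,20); WM=18; [14,18) fires=2
i=13 t=11 v=5: DROP (t<18-2); WM=18
i=14 t=18 v=3: → [18,22),[16,20); WM=18
i=15 t=20 v=2: → [20,24),[18,22); WM=19
i=16 t=17 v=6: → [16,20),[14,18); WM=19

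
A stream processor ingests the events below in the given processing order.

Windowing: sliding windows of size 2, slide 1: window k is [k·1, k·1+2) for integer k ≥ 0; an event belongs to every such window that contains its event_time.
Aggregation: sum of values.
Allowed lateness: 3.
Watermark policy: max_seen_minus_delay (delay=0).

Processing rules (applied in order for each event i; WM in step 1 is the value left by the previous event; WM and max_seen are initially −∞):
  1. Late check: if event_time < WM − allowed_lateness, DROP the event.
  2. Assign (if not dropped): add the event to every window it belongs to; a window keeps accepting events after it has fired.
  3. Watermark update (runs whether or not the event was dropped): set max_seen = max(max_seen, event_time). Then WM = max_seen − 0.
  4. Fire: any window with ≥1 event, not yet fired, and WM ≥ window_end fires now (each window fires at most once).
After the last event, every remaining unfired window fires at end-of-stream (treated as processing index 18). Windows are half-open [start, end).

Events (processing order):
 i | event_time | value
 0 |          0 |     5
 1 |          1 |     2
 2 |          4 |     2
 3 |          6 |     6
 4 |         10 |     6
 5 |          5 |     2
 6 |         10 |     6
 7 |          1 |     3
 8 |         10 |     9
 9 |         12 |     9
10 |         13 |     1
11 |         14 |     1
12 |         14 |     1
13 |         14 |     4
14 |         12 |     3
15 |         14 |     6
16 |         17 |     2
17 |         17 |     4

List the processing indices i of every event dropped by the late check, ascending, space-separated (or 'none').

5 7

i=0 t=0 v=5: → [0,2); WM=0
i=1 t=1 v=2: → [1,3),[0,2); WM=1
i=2 t=4 v=2: → [4,6),[3,5); WM=4; [0,2) fires=7 [1,3) fires=2
i=3 t=6 v=6: → [6,8),[5,7); WM=6; [3,5) fires=2 [4,6) fires=2
i=4 t=10 v=6: → [10,12),[9,11); WM=10; [5,7) fires=6 [6,8) fires=6
i=5 t=5 v=2: DROP (t<10-3); WM=10
i=6 t=10 v=6: → [10,12),[9,11); WM=10
i=7 t=1 v=3: DROP (t<10-3); WM=10
i=8 t=10 v=9: → [10,12),[9,11); WM=10
i=9 t=12 v=9: → [12,14),[11,13); WM=12; [9,11) fires=21 [10,12) fires=21
i=10 t=13 v=1: → [13,15),[12,14); WM=13; [11,13) fires=9
i=11 t=14 v=1: → [14,16),[13,15); WM=14; [12,14) fires=10
i=12 t=14 v=1: → [14,16),[13,15); WM=14
i=13 t=14 v=4: → [14,16),[13,15); WM=14
i=14 t=12 v=3: → [12,14),[11,13); WM=14
i=15 t=14 v=6: → [14,16),[13,15); WM=14
i=16 t=17 v=2: → [17,19),[16,18); WM=17; [13,15) fires=13 [14,16) fires=12
i=17 t=17 v=4: → [17,19),[16,18); WM=17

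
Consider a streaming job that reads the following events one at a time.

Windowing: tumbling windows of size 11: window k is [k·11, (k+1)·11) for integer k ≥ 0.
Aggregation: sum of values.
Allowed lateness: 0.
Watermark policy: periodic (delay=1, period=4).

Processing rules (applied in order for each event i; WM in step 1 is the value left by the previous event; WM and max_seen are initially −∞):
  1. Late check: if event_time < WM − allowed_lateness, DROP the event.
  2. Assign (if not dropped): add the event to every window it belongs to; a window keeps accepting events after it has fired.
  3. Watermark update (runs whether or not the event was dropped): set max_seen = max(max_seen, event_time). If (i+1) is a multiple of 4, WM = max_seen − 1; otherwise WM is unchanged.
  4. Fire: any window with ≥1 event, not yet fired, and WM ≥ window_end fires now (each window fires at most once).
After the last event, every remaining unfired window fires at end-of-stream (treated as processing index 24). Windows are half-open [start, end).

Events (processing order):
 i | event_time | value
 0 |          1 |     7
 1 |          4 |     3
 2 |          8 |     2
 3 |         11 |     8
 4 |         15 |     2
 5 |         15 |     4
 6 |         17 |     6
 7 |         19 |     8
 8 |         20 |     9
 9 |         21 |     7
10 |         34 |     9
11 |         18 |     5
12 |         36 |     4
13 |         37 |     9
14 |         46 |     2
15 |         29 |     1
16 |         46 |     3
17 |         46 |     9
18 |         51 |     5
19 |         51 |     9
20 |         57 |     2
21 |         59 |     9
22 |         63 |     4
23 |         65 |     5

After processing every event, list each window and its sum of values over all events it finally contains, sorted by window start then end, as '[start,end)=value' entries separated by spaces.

[0,11)=12 [11,22)=49 [33,44)=22 [44,55)=28 [55,66)=20

i=0 t=1 v=7: → [0,11); WM=−∞
i=1 t=4 v=3: → [0,11); WM=−∞
i=2 t=8 v=2: → [0,11); WM=−∞
i=3 t=11 v=8: → [11,22); WM=10
i=4 t=15 v=2: → [11,22); WM=10
i=5 t=15 v=4: → [11,22); WM=10
i=6 t=17 v=6: → [11,22); WM=10
i=7 t=19 v=8: → [11,22); WM=18; [0,11) fires=12
i=8 t=20 v=9: → [11,22); WM=18
i=9 t=21 v=7: → [11,22); WM=18
i=10 t=34 v=9: → [33,44); WM=18
i=11 t=18 v=5: → [11,22); WM=33; [11,22) fires=49
i=12 t=36 v=4: → [33,44); WM=33
i=13 t=37 v=9: → [33,44); WM=33
i=14 t=46 v=2: → [44,55); WM=33
i=15 t=29 v=1: DROP (t<33-0); WM=45; [33,44) fires=22
i=16 t=46 v=3: → [44,55); WM=45
i=17 t=46 v=9: → [44,55); WM=45
i=18 t=51 v=5: → [44,55); WM=45
i=19 t=51 v=9: → [44,55); WM=50
i=20 t=57 v=2: → [55,66); WM=50
i=21 t=59 v=9: → [55,66); WM=50
i=22 t=63 v=4: → [55,66); WM=50
i=23 t=65 v=5: → [55,66); WM=64; [44,55) fires=28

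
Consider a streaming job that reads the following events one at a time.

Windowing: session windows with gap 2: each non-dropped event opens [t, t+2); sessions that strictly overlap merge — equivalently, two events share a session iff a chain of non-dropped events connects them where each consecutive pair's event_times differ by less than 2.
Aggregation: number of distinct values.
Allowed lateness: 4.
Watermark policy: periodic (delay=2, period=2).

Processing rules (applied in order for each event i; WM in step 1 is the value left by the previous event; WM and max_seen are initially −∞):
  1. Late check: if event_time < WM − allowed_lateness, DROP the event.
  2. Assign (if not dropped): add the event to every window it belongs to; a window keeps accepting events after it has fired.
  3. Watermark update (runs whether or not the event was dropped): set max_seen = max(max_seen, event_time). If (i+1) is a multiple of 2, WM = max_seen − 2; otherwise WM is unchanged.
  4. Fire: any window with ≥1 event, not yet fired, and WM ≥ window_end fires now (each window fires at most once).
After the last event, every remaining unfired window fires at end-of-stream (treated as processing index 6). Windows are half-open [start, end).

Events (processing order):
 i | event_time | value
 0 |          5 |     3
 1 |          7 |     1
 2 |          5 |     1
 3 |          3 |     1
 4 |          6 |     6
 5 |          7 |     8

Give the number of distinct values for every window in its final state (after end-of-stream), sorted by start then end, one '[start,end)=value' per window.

[3,5)=1 [5,9)=4

i=0 t=5 v=3: → [5,7); WM=−∞
i=1 t=7 v=1: → [7,9); WM=5
i=2 t=5 v=1: → [5,7); WM=5
i=3 t=3 v=1: → [3,5); WM=5
i=4 t=6 v=6: → [5,9); WM=5
i=5 t=7 v=8: → [5,9); WM=5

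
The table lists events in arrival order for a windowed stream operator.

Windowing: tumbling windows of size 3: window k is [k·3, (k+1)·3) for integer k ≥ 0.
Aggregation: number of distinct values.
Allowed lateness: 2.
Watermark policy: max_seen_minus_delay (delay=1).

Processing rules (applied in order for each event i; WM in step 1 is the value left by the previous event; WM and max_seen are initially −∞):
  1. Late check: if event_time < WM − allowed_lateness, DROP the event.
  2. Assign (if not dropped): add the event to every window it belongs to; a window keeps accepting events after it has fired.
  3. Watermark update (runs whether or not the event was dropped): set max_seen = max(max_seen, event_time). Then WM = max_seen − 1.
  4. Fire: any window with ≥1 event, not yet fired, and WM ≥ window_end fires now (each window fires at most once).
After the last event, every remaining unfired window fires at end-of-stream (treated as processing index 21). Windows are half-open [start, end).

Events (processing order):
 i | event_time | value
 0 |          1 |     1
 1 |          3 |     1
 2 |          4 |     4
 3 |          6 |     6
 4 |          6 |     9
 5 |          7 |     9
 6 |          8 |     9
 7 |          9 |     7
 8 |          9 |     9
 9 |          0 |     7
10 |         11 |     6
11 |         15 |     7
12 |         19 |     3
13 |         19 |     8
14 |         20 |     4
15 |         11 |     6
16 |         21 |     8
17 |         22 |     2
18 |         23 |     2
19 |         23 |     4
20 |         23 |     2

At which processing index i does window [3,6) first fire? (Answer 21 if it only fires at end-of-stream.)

5

i=0 t=1 v=1: → [0,3); WM=0
i=1 t=3 v=1: → [3,6); WM=2
i=2 t=4 v=4: → [3,6); WM=3; [0,3) fires=1
i=3 t=6 v=6: → [6,9); WM=5
i=4 t=6 v=9: → [6,9); WM=5
i=5 t=7 v=9: → [6,9); WM=6; [3,6) fires=2
i=6 t=8 v=9: → [6,9); WM=7
i=7 t=9 v=7: → [9,12); WM=8
i=8 t=9 v=9: → [9,12); WM=8
i=9 t=0 v=7: DROP (t<8-2); WM=8
i=10 t=11 v=6: → [9,12); WM=10; [6,9) fires=2
i=11 t=15 v=7: → [15,18); WM=14; [9,12) fires=3
i=12 t=19 v=3: → [18,21); WM=18; [15,18) fires=1
i=13 t=19 v=8: → [18,21); WM=18
i=14 t=20 v=4: → [18,21); WM=19
i=15 t=11 v=6: DROP (t<19-2); WM=19
i=16 t=21 v=8: → [21,24); WM=20
i=17 t=22 v=2: → [21,24); WM=21; [18,21) fires=3
i=18 t=23 v=2: → [21,24); WM=22
i=19 t=23 v=4: → [21,24); WM=22
i=20 t=23 v=2: → [21,24); WM=22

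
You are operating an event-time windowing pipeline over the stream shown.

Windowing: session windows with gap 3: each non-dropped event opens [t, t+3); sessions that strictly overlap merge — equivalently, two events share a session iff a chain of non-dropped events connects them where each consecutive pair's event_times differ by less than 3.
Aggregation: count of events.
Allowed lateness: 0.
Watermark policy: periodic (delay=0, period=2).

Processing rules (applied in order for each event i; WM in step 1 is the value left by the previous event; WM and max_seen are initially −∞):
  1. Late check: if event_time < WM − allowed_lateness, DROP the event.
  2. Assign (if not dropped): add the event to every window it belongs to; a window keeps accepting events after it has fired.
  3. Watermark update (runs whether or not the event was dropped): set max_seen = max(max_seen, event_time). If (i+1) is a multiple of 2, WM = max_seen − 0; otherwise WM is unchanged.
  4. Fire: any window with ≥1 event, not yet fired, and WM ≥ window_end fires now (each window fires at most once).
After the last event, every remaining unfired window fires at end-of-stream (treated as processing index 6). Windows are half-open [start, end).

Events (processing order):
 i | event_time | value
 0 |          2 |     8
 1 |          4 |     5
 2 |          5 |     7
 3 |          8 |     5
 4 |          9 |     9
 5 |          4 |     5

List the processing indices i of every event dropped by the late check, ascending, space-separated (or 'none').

i=0 t=2 v=8: → [2,5); WM=−∞
i=1 t=4 v=5: → [2,7); WM=4
i=2 t=5 v=7: → [2,8); WM=4
i=3 t=8 v=5: → [8,11); WM=8
i=4 t=9 v=9: → [8,12); WM=8
i=5 t=4 v=5: DROP (t<8-0); WM=9

5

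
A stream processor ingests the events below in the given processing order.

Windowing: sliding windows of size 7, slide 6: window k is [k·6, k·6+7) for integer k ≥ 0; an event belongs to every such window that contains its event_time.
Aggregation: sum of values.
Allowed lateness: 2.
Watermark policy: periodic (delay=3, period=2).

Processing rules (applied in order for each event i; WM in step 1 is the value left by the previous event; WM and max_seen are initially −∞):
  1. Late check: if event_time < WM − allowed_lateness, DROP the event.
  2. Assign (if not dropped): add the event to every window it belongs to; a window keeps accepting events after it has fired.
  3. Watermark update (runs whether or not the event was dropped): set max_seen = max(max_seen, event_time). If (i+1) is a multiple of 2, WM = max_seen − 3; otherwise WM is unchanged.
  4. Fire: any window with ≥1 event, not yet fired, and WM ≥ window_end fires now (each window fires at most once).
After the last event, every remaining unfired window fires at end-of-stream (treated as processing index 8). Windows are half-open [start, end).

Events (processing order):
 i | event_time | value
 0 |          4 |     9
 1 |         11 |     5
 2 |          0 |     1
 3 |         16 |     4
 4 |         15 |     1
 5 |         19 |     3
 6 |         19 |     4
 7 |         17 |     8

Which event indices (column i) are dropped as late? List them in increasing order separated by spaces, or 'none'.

i=0 t=4 v=9: → [0,7); WM=−∞
i=1 t=11 v=5: → [6,13); WM=8; [0,7) fires=9
i=2 t=0 v=1: DROP (t<8-2); WM=8
i=3 t=16 v=4: → [12,19); WM=13; [6,13) fires=5
i=4 t=15 v=1: → [12,19); WM=13
i=5 t=19 v=3: → [18,25); WM=16
i=6 t=19 v=4: → [18,25); WM=16
i=7 t=17 v=8: → [12,19); WM=16

2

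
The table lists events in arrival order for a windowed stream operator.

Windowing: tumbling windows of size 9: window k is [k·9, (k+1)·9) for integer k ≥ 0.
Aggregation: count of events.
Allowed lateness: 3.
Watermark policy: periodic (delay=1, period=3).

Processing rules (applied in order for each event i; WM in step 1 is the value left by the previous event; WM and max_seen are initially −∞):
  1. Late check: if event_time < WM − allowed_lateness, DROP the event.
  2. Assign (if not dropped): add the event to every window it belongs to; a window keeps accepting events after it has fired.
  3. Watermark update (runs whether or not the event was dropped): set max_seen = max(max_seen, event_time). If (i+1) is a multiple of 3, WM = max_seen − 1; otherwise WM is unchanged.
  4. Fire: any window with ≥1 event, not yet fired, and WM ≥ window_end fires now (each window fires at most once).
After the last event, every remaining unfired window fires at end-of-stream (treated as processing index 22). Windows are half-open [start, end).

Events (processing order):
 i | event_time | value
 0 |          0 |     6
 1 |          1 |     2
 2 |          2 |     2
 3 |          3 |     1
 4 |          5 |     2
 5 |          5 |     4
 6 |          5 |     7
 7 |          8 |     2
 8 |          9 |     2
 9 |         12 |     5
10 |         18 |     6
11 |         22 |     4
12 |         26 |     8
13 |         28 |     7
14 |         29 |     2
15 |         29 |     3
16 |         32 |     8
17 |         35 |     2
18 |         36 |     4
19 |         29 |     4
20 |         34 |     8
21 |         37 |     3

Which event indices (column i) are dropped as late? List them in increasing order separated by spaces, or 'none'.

i=0 t=0 v=6: → [0,9); WM=−∞
i=1 t=1 v=2: → [0,9); WM=−∞
i=2 t=2 v=2: → [0,9); WM=1
i=3 t=3 v=1: → [0,9); WM=1
i=4 t=5 v=2: → [0,9); WM=1
i=5 t=5 v=4: → [0,9); WM=4
i=6 t=5 v=7: → [0,9); WM=4
i=7 t=8 v=2: → [0,9); WM=4
i=8 t=9 v=2: → [9,18); WM=8
i=9 t=12 v=5: → [9,18); WM=8
i=10 t=18 v=6: → [18,27); WM=8
i=11 t=22 v=4: → [18,27); WM=21; [0,9) fires=8 [9,18) fires=2
i=12 t=26 v=8: → [18,27); WM=21
i=13 t=28 v=7: → [27,36); WM=21
i=14 t=29 v=2: → [27,36); WM=28; [18,27) fires=3
i=15 t=29 v=3: → [27,36); WM=28
i=16 t=32 v=8: → [27,36); WM=28
i=17 t=35 v=2: → [27,36); WM=34
i=18 t=36 v=4: → [36,45); WM=34
i=19 t=29 v=4: DROP (t<34-3); WM=34
i=20 t=34 v=8: → [27,36); WM=35
i=21 t=37 v=3: → [36,45); WM=35

19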